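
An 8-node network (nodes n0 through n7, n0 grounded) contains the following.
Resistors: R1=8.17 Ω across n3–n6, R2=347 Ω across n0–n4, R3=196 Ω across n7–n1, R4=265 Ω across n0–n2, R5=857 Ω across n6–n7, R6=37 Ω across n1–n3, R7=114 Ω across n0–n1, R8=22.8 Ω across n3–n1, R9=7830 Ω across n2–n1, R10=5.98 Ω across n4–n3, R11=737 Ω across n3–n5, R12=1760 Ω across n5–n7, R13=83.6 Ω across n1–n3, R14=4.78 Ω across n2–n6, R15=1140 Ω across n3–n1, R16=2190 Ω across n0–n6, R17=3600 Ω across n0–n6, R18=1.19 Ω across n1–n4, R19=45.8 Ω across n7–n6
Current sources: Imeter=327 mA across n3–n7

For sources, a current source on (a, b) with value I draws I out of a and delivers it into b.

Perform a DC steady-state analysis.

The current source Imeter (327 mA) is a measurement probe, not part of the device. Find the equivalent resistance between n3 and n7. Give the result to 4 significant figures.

MNA unknowns: 7 node voltages V₁..V_7
R1: Y=0.1224 on G[3,6]
R2: Y=0.002882 on G[0,4]
R3: Y=0.005102 on G[7,1]
R4: Y=0.003774 on G[0,2]
R5: Y=0.001167 on G[6,7]
R6: Y=0.02703 on G[1,3]
R7: Y=0.008772 on G[0,1]
R8: Y=0.04386 on G[3,1]
R9: Y=0.0001277 on G[2,1]
R10: Y=0.1672 on G[4,3]
R11: Y=0.001357 on G[3,5]
R12: Y=0.0005682 on G[5,7]
R13: Y=0.01196 on G[1,3]
R14: Y=0.2092 on G[2,6]
R15: Y=0.0008772 on G[3,1]
R16: Y=0.0004566 on G[0,6]
R17: Y=0.0002778 on G[0,6]
R18: Y=0.8403 on G[1,4]
R19: Y=0.02183 on G[7,6]
Imeter: z[3]−=0.327, z[7]+=0.327
solve → V1=-0.4668, V2=1.236, V3=-0.7857, V4=-0.5183, V5=3.104, V6=1.259, V7=12.39

R_eq = 40.30 Ω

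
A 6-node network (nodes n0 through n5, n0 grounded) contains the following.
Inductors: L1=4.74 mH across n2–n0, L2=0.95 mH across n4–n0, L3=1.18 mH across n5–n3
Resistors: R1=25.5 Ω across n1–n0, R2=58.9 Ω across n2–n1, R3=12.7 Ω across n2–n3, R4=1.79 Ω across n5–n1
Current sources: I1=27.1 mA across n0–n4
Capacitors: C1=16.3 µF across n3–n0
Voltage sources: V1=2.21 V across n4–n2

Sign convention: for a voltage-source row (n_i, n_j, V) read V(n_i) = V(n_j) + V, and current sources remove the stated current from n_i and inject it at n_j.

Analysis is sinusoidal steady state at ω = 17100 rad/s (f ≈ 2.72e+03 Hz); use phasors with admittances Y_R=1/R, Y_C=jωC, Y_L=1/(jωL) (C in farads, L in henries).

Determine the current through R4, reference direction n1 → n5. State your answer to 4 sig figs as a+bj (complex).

Element admittances at ω=17100 rad/s:
  Y(L1) = 0.000-0.01234j S between n2,n0
  Y(R1) = 0.03922+0.000j S between n1,n0
  Y(R2) = 0.01698+0.000j S between n2,n1
  Y(L2) = 0.000-0.06156j S between n4,n0
  I1: injects 0.0271 A into n4 (from n0)
  Y(R3) = 0.07874+0.000j S between n2,n3
  Y(L3) = 0.000-0.04956j S between n5,n3
  Y(C1) = 0.000+0.2787j S between n3,n0
  Y(R4) = 0.5587+0.000j S between n5,n1
  V1: constraint V(n4)−V(n2) = 2.21
Assemble and solve the 6×6 MNA system:
  V(n1)=0.01890+0.1123j  V(n2)=-0.4346+1.315j  V(n3)=0.3571+0.2539j  V(n4)=1.775+1.315j  V(n5)=0.03401+0.08361j
  i(V1)=-0.05382+0.1093j

-0.008441+0.01601j A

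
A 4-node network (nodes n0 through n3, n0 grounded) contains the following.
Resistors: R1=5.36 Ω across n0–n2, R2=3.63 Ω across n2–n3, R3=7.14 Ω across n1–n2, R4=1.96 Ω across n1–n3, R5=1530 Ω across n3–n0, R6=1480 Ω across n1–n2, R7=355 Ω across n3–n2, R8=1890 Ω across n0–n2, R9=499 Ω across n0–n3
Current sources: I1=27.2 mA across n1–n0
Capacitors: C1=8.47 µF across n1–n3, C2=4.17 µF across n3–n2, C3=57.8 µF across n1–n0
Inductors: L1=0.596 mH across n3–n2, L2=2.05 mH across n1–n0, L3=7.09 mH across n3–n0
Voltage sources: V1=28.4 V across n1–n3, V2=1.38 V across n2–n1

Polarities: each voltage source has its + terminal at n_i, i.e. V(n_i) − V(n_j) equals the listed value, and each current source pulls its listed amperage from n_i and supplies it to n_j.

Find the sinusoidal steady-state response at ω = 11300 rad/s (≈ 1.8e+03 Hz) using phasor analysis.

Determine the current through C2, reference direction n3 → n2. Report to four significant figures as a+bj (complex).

0.000-1.403j A

Element admittances at ω=11300 rad/s:
  Y(R1) = 0.1866+0.000j S between n0,n2
  I1: injects 0.0272 A into n0 (from n1)
  Y(R2) = 0.2755+0.000j S between n2,n3
  Y(C1) = 0.000+0.09571j S between n1,n3
  Y(R3) = 0.1401+0.000j S between n1,n2
  Y(R4) = 0.5102+0.000j S between n1,n3
  Y(R5) = 0.0006536+0.000j S between n3,n0
  Y(R6) = 0.0006757+0.000j S between n1,n2
  Y(C2) = 0.000+0.04712j S between n3,n2
  Y(R7) = 0.002817+0.000j S between n3,n2
  Y(C3) = 0.000+0.6531j S between n1,n0
  Y(L1) = 0.000-0.1485j S between n3,n2
  Y(R8) = 0.0005291+0.000j S between n0,n2
  Y(R9) = 0.002004+0.000j S between n0,n3
  Y(L2) = 0.000-0.04317j S between n1,n0
  Y(L3) = 0.000-0.01248j S between n3,n0
  V1: constraint V(n1)−V(n3) = 28.4
  V2: constraint V(n2)−V(n1) = 1.38
Assemble and solve the 5×5 MNA system:
  V(n1)=-0.6403+0.1480j  V(n2)=0.7397+0.1480j  V(n3)=-29.04+0.1480j
  i(V1)=-22.85+0.6632j  i(V2)=-8.620+2.991j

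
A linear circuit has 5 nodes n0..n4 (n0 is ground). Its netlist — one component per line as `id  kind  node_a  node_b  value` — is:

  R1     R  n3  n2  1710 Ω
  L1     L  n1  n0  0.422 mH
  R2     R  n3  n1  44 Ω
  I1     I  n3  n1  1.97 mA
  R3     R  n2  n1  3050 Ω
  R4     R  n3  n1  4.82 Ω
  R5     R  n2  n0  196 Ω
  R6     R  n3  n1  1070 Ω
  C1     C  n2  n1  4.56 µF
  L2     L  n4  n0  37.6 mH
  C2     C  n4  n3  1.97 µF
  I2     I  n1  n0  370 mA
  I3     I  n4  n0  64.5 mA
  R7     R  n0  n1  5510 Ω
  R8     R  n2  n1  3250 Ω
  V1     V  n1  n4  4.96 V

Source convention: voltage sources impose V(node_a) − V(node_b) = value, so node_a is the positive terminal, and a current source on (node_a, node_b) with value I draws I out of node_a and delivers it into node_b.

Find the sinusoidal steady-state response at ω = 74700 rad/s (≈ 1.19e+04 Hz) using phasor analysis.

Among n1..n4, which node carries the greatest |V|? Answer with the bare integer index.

MNA unknowns: 4 node voltages V₁..V_4 plus 1 source current (V1)
R1: Y=0.0005848+0.000j on G[3,2]
L1: Y=0.000-0.03172j on G[1,0]
R2: Y=0.02273+0.000j on G[3,1]
I1: z[3]−=0.00197, z[1]+=0.00197
R3: Y=0.0003279+0.000j on G[2,1]
R4: Y=0.2075+0.000j on G[3,1]
R5: Y=0.005102+0.000j on G[2,0]
R6: Y=0.0009346+0.000j on G[3,1]
C1: Y=0.000+0.3406j on G[2,1]
L2: Y=0.000-0.0003560j on G[4,0]
C2: Y=0.000+0.1472j on G[4,3]
I2: z[1]−=0.37, z[0]+=0.37
I3: z[4]−=0.0645, z[0]+=0.0645
R7: Y=0.0001815+0.000j on G[0,1]
R8: Y=0.0003077+0.000j on G[2,1]
V1: row V1−V4=4.96, i_V1 at 1,4
solve → V1=-2.127-13.23j, V2=-1.933-13.25j, V3=-3.559-15.47j, V4=-7.087-13.23j
aux → i_V1=-0.2700-0.5168j

3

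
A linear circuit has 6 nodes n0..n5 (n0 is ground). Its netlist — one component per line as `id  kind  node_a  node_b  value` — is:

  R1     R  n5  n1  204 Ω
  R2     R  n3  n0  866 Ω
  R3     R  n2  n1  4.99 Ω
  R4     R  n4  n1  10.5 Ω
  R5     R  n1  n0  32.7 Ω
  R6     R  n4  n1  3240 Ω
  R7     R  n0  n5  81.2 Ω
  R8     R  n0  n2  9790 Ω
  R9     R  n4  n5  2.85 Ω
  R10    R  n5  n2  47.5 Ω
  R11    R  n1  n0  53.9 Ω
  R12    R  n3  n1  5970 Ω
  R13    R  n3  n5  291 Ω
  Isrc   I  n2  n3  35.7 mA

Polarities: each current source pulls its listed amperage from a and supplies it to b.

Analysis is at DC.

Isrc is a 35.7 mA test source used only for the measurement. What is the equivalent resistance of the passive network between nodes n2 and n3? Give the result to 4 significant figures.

Apply KCL at each of the 5 non-ground nodes and solve the resulting linear system.
Node n1: branches {R1, R3, R4, R5, R6, R11, R12} → V_1 = -0.1851
Node n2: branches {R3, R8, R10, Isrc} → V_2 = -0.3251
Node n3: branches {R2, R12, R13, Isrc} → V_3 = 7.522
Node n4: branches {R4, R6, R9} → V_4 = -0.01139
Node n5: branches {R1, R7, R9, R10, R13} → V_5 = 0.03591

R_eq = 219.8 Ω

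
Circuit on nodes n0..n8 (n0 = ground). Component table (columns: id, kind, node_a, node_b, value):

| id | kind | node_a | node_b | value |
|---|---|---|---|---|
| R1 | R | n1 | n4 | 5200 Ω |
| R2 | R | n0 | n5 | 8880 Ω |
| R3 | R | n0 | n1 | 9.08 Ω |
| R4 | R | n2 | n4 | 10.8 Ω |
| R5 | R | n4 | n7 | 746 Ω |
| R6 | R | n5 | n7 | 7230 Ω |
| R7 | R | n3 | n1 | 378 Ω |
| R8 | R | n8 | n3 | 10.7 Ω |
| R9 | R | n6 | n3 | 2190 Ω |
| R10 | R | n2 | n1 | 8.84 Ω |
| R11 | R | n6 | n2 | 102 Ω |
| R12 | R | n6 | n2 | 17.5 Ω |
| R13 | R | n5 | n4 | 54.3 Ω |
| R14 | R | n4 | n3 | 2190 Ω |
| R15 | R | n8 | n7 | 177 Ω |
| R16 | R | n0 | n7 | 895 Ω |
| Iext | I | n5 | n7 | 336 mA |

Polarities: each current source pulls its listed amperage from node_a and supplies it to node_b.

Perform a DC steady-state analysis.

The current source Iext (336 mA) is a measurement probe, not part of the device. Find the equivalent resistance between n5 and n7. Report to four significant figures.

Apply KCL at each of the 8 non-ground nodes and solve the resulting linear system.
Node n1: branches {R1, R3, R7, R10} → V_1 = -0.6729
Node n2: branches {R4, R10, R11, R12} → V_2 = -2.286
Node n3: branches {R7, R8, R9, R14} → V_3 = 40.56
Node n4: branches {R1, R4, R5, R13, R14} → V_4 = -4.466
Node n5: branches {R2, R6, R13, Iext} → V_5 = -21.90
Node n6: branches {R9, R11, R12} → V_6 = -1.996
Node n7: branches {R5, R6, R15, R16, Iext} → V_7 = 68.53
Node n8: branches {R8, R15} → V_8 = 42.15

R_eq = 269.1 Ω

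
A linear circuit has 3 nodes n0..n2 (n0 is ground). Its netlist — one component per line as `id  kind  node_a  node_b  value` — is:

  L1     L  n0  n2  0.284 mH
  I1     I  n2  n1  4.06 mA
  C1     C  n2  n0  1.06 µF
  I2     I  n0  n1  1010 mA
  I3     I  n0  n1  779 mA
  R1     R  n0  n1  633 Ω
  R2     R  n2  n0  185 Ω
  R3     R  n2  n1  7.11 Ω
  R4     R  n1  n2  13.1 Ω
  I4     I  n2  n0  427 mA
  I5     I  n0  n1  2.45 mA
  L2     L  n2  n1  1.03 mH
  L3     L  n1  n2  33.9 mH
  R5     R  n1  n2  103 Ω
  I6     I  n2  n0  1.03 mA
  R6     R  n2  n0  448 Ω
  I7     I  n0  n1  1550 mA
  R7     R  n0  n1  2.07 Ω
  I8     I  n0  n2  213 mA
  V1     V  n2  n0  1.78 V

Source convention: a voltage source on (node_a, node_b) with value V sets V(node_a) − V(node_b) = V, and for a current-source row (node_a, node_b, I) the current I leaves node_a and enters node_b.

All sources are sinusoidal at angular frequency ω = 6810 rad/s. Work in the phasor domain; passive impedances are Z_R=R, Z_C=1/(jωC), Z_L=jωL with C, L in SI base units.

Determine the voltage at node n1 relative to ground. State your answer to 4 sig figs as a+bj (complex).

Element admittances at ω=6810 rad/s:
  Y(L1) = 0.000-0.5171j S between n0,n2
  I1: injects 0.00406 A into n1 (from n2)
  Y(C1) = 0.000+0.007219j S between n2,n0
  I2: injects 1.01 A into n1 (from n0)
  I3: injects 0.779 A into n1 (from n0)
  Y(R1) = 0.001580+0.000j S between n0,n1
  Y(R2) = 0.005405+0.000j S between n2,n0
  Y(R3) = 0.1406+0.000j S between n2,n1
  Y(R4) = 0.07634+0.000j S between n1,n2
  I4: injects 0.427 A into n0 (from n2)
  I5: injects 0.00245 A into n1 (from n0)
  Y(L2) = 0.000-0.1426j S between n2,n1
  Y(L3) = 0.000-0.004332j S between n1,n2
  Y(R5) = 0.009709+0.000j S between n1,n2
  I6: injects 0.00103 A into n0 (from n2)
  Y(R6) = 0.002232+0.000j S between n2,n0
  I7: injects 1.55 A into n1 (from n0)
  Y(R7) = 0.4831+0.000j S between n0,n1
  I8: injects 0.213 A into n2 (from n0)
  V1: constraint V(n2)−V(n0) = 1.78
Assemble and solve the 3×3 MNA system:
  V(n1)=5.127+0.6913j  V(n2)=1.780+0.000j
  i(V1)=0.6277+0.5725j

5.127+0.6913j V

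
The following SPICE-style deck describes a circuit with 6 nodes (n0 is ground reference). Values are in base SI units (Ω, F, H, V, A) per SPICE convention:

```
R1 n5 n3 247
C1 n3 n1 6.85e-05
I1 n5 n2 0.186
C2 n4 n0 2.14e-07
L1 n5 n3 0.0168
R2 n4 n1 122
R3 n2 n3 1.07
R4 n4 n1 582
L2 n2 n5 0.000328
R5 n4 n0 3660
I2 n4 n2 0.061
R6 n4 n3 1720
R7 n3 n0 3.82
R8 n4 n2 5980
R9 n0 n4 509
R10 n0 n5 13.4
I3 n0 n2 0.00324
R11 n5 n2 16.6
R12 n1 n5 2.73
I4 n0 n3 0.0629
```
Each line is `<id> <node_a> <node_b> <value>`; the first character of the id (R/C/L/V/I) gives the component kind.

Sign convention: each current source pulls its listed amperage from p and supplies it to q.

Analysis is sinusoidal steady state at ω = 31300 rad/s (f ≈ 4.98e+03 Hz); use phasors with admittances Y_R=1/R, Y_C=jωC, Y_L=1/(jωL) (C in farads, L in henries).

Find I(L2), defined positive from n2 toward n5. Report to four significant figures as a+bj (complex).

MNA unknowns: 5 node voltages V₁..V_5
R1: Y=0.004049+0.000j on G[5,3]
C1: Y=0.000+2.144j on G[3,1]
I1: z[5]−=0.186, z[2]+=0.186
C2: Y=0.000+0.006698j on G[4,0]
L1: Y=0.000-0.001902j on G[5,3]
R2: Y=0.008197+0.000j on G[4,1]
R3: Y=0.9346+0.000j on G[2,3]
R4: Y=0.001718+0.000j on G[4,1]
L2: Y=0.000-0.09741j on G[2,5]
R5: Y=0.0002732+0.000j on G[4,0]
I2: z[4]−=0.061, z[2]+=0.061
R6: Y=0.0005814+0.000j on G[4,3]
R7: Y=0.2618+0.000j on G[3,0]
R8: Y=0.0001672+0.000j on G[4,2]
R9: Y=0.001965+0.000j on G[0,4]
R10: Y=0.07463+0.000j on G[0,5]
I3: z[0]−=0.00324, z[2]+=0.00324
R11: Y=0.06024+0.000j on G[5,2]
R12: Y=0.3663+0.000j on G[1,5]
I4: z[0]−=0.0629, z[3]+=0.0629
solve → V1=0.3263+0.1500j, V2=0.5587+0.1251j, V3=0.3425+0.07001j, V4=-3.460+1.916j, V5=-0.03931+0.007483j

0.01145-0.05825j A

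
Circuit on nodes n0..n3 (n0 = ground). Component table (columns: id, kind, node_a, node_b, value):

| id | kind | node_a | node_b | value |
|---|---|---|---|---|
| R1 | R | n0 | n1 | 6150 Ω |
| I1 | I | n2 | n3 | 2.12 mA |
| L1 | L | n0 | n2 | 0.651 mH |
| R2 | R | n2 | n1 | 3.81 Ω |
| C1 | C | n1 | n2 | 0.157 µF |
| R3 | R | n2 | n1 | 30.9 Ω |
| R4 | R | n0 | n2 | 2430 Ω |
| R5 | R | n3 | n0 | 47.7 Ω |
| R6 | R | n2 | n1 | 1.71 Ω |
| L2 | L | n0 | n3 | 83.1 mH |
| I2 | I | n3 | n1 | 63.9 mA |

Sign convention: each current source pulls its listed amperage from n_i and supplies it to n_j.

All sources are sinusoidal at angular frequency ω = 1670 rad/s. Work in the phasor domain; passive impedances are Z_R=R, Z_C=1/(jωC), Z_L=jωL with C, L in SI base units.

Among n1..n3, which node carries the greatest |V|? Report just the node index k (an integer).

Apply KCL at each of the 3 non-ground nodes and solve the resulting linear system.
Node n1: branches {R1, R2, C1, R3, R6, I2} → V_1 = 0.07267+0.06712j
Node n2: branches {I1, L1, R2, C1, R3, R4, R6} → V_2 = 4.191e-05+0.06715j
Node n3: branches {I1, R5, L2, I2} → V_3 = -2.636-0.9059j

3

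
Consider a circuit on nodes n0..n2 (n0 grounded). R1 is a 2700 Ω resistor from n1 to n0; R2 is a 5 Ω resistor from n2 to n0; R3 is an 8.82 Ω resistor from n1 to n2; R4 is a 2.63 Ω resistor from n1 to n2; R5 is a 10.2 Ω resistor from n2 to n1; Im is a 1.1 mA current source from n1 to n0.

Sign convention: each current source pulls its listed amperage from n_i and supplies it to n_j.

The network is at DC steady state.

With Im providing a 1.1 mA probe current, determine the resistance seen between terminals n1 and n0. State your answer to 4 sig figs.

Apply KCL at each of the 2 non-ground nodes and solve the resulting linear system.
Node n1: branches {R1, R3, R4, R5, Im} → V_1 = -0.007341
Node n2: branches {R2, R3, R4, R5} → V_2 = -0.005486

R_eq = 6.674 Ω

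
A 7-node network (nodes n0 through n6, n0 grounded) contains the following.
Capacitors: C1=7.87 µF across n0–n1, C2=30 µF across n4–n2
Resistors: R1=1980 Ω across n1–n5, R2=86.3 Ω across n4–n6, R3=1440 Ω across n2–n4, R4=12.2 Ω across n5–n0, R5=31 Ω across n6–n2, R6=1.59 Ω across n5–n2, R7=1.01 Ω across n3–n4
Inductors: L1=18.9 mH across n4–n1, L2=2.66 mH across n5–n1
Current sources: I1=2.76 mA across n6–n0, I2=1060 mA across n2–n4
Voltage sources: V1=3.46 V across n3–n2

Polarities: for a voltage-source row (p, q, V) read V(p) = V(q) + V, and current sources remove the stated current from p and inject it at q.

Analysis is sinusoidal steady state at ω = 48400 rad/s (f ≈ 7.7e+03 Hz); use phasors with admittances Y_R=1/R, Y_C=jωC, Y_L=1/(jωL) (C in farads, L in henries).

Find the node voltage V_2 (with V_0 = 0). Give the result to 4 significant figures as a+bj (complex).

MNA unknowns: 6 node voltages V₁..V_6 plus 1 source current (V1)
C1: Y=0.000+0.3809j on G[0,1]
R1: Y=0.0005051+0.000j on G[1,5]
L1: Y=0.000-0.001093j on G[4,1]
L2: Y=0.000-0.007767j on G[5,1]
R2: Y=0.01159+0.000j on G[4,6]
R3: Y=0.0006944+0.000j on G[2,4]
I1: z[6]−=0.00276, z[0]+=0.00276
R4: Y=0.08197+0.000j on G[5,0]
R5: Y=0.03226+0.000j on G[6,2]
R6: Y=0.6289+0.000j on G[5,2]
C2: Y=0.000+1.452j on G[4,2]
I2: z[2]−=1.06, z[4]+=1.06
R7: Y=0.9901+0.000j on G[3,4]
V1: row V3−V2=3.46, i_V1 at 3,2
solve → V1=-0.004053+0.005709j, V2=-0.007915+0.02134j, V3=3.452+0.02134j, V4=1.436-2.075j, V5=-0.007143+0.01883j, V6=0.3108-0.5327j
aux → i_V1=-1.996-2.076j

-0.007915+0.02134j V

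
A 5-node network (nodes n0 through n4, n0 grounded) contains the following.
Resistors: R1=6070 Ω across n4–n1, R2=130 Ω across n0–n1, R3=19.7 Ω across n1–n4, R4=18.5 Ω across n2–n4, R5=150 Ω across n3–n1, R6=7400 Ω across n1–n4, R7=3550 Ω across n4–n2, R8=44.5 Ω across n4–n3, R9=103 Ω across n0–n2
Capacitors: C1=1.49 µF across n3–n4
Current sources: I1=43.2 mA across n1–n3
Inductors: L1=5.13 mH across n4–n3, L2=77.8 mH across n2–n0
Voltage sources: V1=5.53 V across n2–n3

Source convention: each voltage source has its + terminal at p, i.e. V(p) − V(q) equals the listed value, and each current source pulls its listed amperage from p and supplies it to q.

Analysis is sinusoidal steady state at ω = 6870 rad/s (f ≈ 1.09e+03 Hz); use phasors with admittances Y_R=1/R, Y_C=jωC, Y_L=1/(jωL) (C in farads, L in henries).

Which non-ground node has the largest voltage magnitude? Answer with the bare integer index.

3

Apply KCL at each of the 4 non-ground nodes and solve the resulting linear system.
Node n1: branches {R1, R2, R3, I1, R5, R6} → V_1 = -1.795+0.4467j
Node n2: branches {R4, R7, L2, R9, V1} → V_2 = 1.437-0.07702j
Node n3: branches {C1, I1, L1, R5, R8, V1} → V_3 = -4.093-0.07702j
Node n4: branches {R1, C1, R3, R4, L1, R6, R7, R8} → V_4 = -0.9190+0.5824j
Source currents: i(V1)=-0.1418+0.03926j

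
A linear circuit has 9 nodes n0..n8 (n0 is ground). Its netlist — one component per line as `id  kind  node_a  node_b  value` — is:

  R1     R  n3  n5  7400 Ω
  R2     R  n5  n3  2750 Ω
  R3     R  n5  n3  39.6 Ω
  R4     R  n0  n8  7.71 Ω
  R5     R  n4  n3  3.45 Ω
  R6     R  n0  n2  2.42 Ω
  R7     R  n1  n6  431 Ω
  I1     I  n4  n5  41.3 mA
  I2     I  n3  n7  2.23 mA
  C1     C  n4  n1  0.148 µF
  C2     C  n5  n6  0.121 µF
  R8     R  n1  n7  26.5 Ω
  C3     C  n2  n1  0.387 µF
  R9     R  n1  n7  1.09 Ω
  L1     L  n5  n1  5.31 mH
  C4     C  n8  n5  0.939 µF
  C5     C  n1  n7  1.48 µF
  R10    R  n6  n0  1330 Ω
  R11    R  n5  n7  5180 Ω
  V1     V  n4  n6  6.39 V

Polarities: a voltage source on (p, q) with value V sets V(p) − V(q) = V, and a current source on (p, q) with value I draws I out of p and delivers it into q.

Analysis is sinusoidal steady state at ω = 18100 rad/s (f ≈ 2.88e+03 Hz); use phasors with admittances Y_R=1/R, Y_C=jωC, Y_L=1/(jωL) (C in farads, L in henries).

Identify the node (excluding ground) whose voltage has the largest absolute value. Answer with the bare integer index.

Element admittances at ω=18100 rad/s:
  Y(R1) = 0.0001351+0.000j S between n3,n5
  Y(R2) = 0.0003636+0.000j S between n5,n3
  Y(R3) = 0.02525+0.000j S between n5,n3
  Y(R4) = 0.1297+0.000j S between n0,n8
  Y(R5) = 0.2899+0.000j S between n4,n3
  Y(R6) = 0.4132+0.000j S between n0,n2
  Y(R7) = 0.002320+0.000j S between n1,n6
  I1: injects 0.0413 A into n5 (from n4)
  I2: injects 0.00223 A into n7 (from n3)
  Y(C1) = 0.000+0.002679j S between n4,n1
  Y(C2) = 0.000+0.002190j S between n5,n6
  Y(R8) = 0.03774+0.000j S between n1,n7
  Y(C3) = 0.000+0.007005j S between n2,n1
  Y(R9) = 0.9174+0.000j S between n1,n7
  Y(L1) = 0.000-0.01040j S between n5,n1
  Y(C4) = 0.000+0.01700j S between n8,n5
  Y(C5) = 0.000+0.02679j S between n1,n7
  Y(R10) = 0.0007519+0.000j S between n6,n0
  Y(R11) = 0.0001931+0.000j S between n5,n7
  V1: constraint V(n4)−V(n6) = 6.39
Assemble and solve the 9×9 MNA system:
  V(n1)=-1.912-2.440j  V(n2)=0.04080-0.03310j  V(n3)=-0.05733+0.8996j  V(n4)=-0.1145+0.9081j  V(n5)=0.6723+0.8044j  V(n6)=-6.504+0.9081j  V(n7)=-1.909-2.439j  V(n8)=-0.09227+0.1002j
  i(V1)=-0.01577-0.007267j

6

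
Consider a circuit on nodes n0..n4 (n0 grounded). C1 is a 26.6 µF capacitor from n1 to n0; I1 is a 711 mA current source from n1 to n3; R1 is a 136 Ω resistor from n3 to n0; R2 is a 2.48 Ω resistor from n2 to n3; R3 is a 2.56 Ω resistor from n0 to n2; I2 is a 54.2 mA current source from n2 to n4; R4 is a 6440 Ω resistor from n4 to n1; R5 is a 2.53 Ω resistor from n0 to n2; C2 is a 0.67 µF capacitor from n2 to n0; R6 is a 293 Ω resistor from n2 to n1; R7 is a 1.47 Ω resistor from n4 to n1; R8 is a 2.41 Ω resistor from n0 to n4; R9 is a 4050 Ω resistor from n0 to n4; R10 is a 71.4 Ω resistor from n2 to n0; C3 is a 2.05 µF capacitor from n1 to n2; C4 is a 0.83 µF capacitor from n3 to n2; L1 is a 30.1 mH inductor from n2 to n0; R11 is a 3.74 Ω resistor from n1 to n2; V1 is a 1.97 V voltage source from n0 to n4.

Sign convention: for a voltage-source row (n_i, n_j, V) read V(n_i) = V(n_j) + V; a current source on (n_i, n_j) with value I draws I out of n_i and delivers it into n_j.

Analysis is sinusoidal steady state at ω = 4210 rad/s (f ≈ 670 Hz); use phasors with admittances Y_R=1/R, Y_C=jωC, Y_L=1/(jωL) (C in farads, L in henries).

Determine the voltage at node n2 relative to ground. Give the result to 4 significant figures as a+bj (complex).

Apply KCL at each of the 4 non-ground nodes and solve the resulting linear system.
Node n1: branches {C1, I1, R4, R6, R7, C3, R11} → V_1 = -2.102+0.2825j
Node n2: branches {R2, R3, I2, R5, C2, R6, R10, C3, C4, L1, R11} → V_2 = 0.06733+0.05403j
Node n3: branches {I1, R1, R2, C4} → V_3 = 1.798+0.03833j
Node n4: branches {I2, R4, R7, R8, R9, V1} → V_4 = -1.970+0.000j
Source currents: i(V1)=-0.7822-0.1923j

0.06733+0.05403j V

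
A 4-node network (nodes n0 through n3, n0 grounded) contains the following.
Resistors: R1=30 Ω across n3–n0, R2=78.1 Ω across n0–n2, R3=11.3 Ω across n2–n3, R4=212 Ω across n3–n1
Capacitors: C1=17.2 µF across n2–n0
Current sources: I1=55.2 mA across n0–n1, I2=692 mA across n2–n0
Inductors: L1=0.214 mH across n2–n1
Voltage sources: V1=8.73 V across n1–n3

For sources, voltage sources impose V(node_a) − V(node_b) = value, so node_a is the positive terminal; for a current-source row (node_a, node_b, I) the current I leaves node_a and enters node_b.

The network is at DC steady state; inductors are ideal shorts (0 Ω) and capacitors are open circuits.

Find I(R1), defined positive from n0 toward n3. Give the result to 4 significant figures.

Apply KCL at each of the 3 non-ground nodes and solve the resulting linear system.
Node n1: branches {I1, L1, R4, V1} → V_1 = -7.495
Node n2: branches {C1, R2, R3, L1, I2} → V_2 = -7.495
Node n3: branches {R1, R3, R4, V1} → V_3 = -16.22
Source currents: i(L1)=-1.369, i(V1)=-1.355

0.5408 A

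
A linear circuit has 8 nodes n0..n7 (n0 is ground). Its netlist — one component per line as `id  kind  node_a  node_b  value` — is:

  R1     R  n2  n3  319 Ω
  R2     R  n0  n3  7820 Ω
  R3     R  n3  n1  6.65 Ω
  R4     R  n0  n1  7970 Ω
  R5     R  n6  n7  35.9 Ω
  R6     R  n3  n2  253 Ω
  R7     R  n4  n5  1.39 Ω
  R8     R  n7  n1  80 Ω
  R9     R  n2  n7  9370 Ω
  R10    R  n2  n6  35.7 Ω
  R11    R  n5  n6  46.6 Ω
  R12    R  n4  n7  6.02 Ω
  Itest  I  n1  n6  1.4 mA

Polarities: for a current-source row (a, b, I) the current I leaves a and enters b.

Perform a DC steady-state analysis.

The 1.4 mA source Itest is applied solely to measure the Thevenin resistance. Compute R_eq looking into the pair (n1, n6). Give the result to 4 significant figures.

R_eq = 65.37 Ω

Element admittances at DC:
  Y(R1) = 0.003135 S between n2,n3
  Y(R2) = 0.0001279 S between n0,n3
  Y(R3) = 0.1504 S between n3,n1
  Y(R4) = 0.0001255 S between n0,n1
  Y(R5) = 0.02786 S between n6,n7
  Y(R6) = 0.003953 S between n3,n2
  Y(R7) = 0.7194 S between n4,n5
  Y(R8) = 0.01250 S between n7,n1
  Y(R9) = 0.0001067 S between n2,n7
  Y(R10) = 0.02801 S between n2,n6
  Y(R11) = 0.02146 S between n5,n6
  Y(R12) = 0.1661 S between n4,n7
  Itest: injects 0.0014 A into n6 (from n1)
Assemble and solve the 7×7 MNA system:
  V(n1)=-0.001674  V(n2)=0.07203  V(n3)=0.001642  V(n4)=0.07258  V(n5)=0.07308  V(n6)=0.08985  V(n7)=0.07042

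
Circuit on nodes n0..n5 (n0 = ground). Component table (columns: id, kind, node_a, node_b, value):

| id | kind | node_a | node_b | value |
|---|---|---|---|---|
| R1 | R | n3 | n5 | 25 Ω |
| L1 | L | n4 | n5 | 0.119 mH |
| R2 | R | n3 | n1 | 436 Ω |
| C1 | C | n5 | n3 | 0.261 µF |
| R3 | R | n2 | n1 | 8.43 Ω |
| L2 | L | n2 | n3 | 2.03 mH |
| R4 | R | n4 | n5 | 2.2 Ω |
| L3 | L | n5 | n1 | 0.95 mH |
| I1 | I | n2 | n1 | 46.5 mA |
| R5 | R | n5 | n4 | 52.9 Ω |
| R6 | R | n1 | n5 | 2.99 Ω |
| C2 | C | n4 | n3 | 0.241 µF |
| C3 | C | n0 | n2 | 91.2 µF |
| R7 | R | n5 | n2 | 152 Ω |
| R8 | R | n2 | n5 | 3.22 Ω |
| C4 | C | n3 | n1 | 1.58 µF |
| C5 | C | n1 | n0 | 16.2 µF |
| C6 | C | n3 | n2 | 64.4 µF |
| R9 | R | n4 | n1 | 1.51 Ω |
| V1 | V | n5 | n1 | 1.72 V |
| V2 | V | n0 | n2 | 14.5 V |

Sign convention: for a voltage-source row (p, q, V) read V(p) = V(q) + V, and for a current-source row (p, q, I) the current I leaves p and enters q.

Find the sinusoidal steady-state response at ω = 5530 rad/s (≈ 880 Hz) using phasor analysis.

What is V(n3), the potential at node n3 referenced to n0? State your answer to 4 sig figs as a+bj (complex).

MNA unknowns: 5 node voltages V₁..V_5 plus 2 source currents (V1, V2)
R1: Y=0.04000+0.000j on G[3,5]
L1: Y=0.000-1.520j on G[4,5]
R2: Y=0.002294+0.000j on G[3,1]
C1: Y=0.000+0.001443j on G[5,3]
R3: Y=0.1186+0.000j on G[2,1]
L2: Y=0.000-0.08908j on G[2,3]
R4: Y=0.4545+0.000j on G[4,5]
L3: Y=0.000-0.1903j on G[5,1]
I1: z[2]−=0.0465, z[1]+=0.0465
R5: Y=0.01890+0.000j on G[5,4]
R6: Y=0.3344+0.000j on G[1,5]
C2: Y=0.000+0.001333j on G[4,3]
C3: Y=0.000+0.5043j on G[0,2]
R7: Y=0.006579+0.000j on G[5,2]
R8: Y=0.3106+0.000j on G[2,5]
C4: Y=0.000+0.008737j on G[3,1]
C5: Y=0.000+0.08959j on G[1,0]
C6: Y=0.000+0.3561j on G[3,2]
R9: Y=0.6623+0.000j on G[4,1]
V1: row V5−V1=1.72, i_V1 at 5,1
V2: row V0−V2=14.5, i_V2 at 0,2
solve → V1=-15.05+2.837j, V2=-14.50+0.000j, V3=-14.08+0.01572j, V4=-13.69+2.357j, V5=-13.33+2.837j
aux → i_V1=-1.870-0.3689j, i_V2=-0.2541-8.661j

-14.08+0.01572j V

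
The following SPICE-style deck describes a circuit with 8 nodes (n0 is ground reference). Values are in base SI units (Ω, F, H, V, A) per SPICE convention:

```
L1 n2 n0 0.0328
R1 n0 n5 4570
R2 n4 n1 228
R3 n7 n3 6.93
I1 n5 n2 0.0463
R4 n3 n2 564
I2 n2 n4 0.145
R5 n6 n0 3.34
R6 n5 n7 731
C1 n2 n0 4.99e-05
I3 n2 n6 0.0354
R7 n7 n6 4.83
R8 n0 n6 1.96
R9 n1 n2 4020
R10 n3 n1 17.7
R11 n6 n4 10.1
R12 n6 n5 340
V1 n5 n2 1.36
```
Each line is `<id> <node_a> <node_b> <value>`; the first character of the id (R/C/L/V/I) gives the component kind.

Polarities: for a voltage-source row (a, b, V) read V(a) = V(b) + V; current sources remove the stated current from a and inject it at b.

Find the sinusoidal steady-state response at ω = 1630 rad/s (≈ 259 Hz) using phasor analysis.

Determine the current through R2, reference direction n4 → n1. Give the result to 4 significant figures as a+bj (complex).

0.005517-0.0003671j A

Apply KCL at each of the 7 non-ground nodes and solve the resulting linear system.
Node n1: branches {R2, R9, R10} → V_1 = 0.3765+0.1098j
Node n2: branches {L1, I1, R4, I2, C1, I3, R9, V1} → V_2 = -0.2996+2.922j
Node n3: branches {R3, R4, R10} → V_3 = 0.2819+0.1039j
Node n4: branches {R2, I2, R11} → V_4 = 1.635+0.02610j
Node n5: branches {R1, I1, R6, R12, V1} → V_5 = 1.060+2.922j
Node n6: branches {R5, I3, R7, R8, R11, R12} → V_6 = 0.2257+0.02239j
Node n7: branches {R3, R6, R7} → V_7 = 0.2519+0.06699j
Source currents: i(V1)=-0.05009-0.01307j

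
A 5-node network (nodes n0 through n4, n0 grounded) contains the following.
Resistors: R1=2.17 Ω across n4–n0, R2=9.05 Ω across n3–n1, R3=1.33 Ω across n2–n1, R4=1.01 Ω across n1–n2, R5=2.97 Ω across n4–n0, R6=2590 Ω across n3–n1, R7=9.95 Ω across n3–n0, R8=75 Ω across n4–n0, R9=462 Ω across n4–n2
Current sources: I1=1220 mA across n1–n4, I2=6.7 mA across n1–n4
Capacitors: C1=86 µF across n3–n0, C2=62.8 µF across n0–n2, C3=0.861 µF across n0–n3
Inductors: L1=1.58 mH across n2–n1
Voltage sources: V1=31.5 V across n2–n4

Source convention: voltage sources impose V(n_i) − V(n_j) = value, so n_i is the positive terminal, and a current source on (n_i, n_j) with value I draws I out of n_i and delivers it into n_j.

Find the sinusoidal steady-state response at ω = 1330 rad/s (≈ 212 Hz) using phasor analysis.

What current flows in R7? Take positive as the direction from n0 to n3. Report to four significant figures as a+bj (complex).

-1.012+0.7704j A

Apply KCL at each of the 4 non-ground nodes and solve the resulting linear system.
Node n1: branches {R2, R3, I1, I2, R4, L1, R6} → V_1 = 27.19-4.118j
Node n2: branches {R3, R4, L1, C2, R9, V1} → V_2 = 28.80-3.452j
Node n3: branches {R2, C1, R6, R7, C3} → V_3 = 10.07-7.666j
Node n4: branches {R1, I1, I2, R5, R8, R9, V1} → V_4 = -2.696-3.452j
Source currents: i(V1)=-3.481-2.799j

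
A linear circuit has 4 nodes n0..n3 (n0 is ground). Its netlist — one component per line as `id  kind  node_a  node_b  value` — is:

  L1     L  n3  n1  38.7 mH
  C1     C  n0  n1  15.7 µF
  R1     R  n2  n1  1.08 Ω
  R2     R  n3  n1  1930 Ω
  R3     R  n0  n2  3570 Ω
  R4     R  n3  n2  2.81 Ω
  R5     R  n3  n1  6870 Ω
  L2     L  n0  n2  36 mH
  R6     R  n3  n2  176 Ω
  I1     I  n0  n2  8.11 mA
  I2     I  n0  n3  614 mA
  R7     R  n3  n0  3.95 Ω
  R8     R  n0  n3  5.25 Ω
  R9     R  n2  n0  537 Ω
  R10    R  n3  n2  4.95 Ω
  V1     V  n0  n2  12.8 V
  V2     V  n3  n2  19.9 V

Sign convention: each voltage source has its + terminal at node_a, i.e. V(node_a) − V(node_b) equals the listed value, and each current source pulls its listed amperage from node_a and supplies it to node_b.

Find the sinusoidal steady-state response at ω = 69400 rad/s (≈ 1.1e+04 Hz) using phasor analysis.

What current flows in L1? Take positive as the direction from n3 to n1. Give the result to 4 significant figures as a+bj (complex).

-0.002349-0.004643j A

MNA unknowns: 3 node voltages V₁..V_3 plus 2 source currents (V1, V2)
L1: Y=0.000-0.0003723j on G[3,1]
C1: Y=0.000+1.090j on G[0,1]
R1: Y=0.9259+0.000j on G[2,1]
R2: Y=0.0005181+0.000j on G[3,1]
R3: Y=0.0002801+0.000j on G[0,2]
R4: Y=0.3559+0.000j on G[3,2]
R5: Y=0.0001456+0.000j on G[3,1]
L2: Y=0.000-0.0004003j on G[0,2]
R6: Y=0.005682+0.000j on G[3,2]
I1: z[0]−=0.00811, z[2]+=0.00811
I2: z[0]−=0.614, z[3]+=0.614
R7: Y=0.2532+0.000j on G[3,0]
R8: Y=0.1905+0.000j on G[0,3]
R9: Y=0.001862+0.000j on G[2,0]
R10: Y=0.2020+0.000j on G[3,2]
V1: row V0−V2=12.8, i_V1 at 0,2
V2: row V3−V2=19.9, i_V2 at 3,2
solve → V1=-5.370+6.309j, V2=-12.80+0.000j, V3=7.100+0.000j
aux → i_V1=-4.374-5.845j, i_V2=-13.76+0.008830j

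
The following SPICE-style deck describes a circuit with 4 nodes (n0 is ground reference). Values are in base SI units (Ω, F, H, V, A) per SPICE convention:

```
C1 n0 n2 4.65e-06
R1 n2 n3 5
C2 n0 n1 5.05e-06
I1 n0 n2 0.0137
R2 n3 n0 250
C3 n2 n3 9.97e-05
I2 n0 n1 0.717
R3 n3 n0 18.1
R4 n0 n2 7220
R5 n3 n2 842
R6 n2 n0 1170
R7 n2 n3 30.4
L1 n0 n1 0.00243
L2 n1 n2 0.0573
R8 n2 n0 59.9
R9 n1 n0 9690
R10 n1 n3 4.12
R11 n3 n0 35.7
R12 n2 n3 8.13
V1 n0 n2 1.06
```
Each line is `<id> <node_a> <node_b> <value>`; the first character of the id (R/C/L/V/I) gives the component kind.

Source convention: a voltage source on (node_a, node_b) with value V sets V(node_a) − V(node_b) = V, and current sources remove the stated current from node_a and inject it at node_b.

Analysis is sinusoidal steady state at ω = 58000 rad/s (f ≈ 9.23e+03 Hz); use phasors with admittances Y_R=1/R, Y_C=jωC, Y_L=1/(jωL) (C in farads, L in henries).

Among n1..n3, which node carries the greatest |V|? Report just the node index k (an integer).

Element admittances at ω=58000 rad/s:
  Y(C1) = 0.000+0.2697j S between n0,n2
  Y(R1) = 0.2000+0.000j S between n2,n3
  Y(C2) = 0.000+0.2929j S between n0,n1
  I1: injects 0.0137 A into n2 (from n0)
  Y(R2) = 0.004000+0.000j S between n3,n0
  Y(C3) = 0.000+5.783j S between n2,n3
  I2: injects 0.717 A into n1 (from n0)
  Y(R3) = 0.05525+0.000j S between n3,n0
  Y(R4) = 0.0001385+0.000j S between n0,n2
  Y(R5) = 0.001188+0.000j S between n3,n2
  Y(R6) = 0.0008547+0.000j S between n2,n0
  Y(R7) = 0.03289+0.000j S between n2,n3
  Y(L1) = 0.000-0.007095j S between n0,n1
  Y(L2) = 0.000-0.0003009j S between n1,n2
  Y(R8) = 0.01669+0.000j S between n2,n0
  Y(R9) = 0.0001032+0.000j S between n1,n0
  Y(R10) = 0.2427+0.000j S between n1,n3
  Y(R11) = 0.02801+0.000j S between n3,n0
  Y(R12) = 0.1230+0.000j S between n2,n3
  V1: constraint V(n0)−V(n2) = 1.06
Assemble and solve the 4×4 MNA system:
  V(n1)=0.7364-0.9593j  V(n2)=-1.060+0.000j  V(n3)=-1.089-0.09484j
  i(V1)=-0.5702-0.08380j

1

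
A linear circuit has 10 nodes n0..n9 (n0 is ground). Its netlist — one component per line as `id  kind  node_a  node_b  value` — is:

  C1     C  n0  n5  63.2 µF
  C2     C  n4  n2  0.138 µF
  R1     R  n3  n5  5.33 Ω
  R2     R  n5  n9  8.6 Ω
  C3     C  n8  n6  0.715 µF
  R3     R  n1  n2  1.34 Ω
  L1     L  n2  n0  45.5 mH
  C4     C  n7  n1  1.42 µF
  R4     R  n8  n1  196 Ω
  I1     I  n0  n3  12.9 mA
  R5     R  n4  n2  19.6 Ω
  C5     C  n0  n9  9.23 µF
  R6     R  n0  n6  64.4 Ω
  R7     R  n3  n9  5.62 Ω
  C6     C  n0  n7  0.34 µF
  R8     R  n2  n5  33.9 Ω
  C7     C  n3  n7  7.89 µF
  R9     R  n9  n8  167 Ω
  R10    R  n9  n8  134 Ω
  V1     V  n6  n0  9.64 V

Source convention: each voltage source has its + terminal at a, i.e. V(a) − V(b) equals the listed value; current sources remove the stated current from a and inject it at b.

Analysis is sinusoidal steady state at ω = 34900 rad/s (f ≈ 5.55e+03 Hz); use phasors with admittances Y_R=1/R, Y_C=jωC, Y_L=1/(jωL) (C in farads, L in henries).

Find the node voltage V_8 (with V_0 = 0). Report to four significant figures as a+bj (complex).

Apply KCL at each of the 9 non-ground nodes and solve the resulting linear system.
Node n1: branches {R3, C4, R4} → V_1 = 0.7942-0.1401j
Node n2: branches {C2, R3, L1, R5, R8} → V_2 = 0.7640-0.1357j
Node n3: branches {R1, I1, R7, C7} → V_3 = 0.1778-0.008716j
Node n4: branches {C2, R5} → V_4 = 0.7640-0.1357j
Node n5: branches {C1, R1, R2, R8} → V_5 = -0.002187-0.03967j
Node n6: branches {C3, R6, V1} → V_6 = 9.640+0.000j
Node n7: branches {C4, C6, C7} → V_7 = 0.2622-0.02775j
Node n8: branches {C3, R4, R9, R10} → V_8 = 6.299+4.378j
Node n9: branches {R2, C5, R7, R9, R10} → V_9 = 0.2656-0.1067j
Source currents: i(V1)=-0.2589-0.08337j

6.299+4.378j V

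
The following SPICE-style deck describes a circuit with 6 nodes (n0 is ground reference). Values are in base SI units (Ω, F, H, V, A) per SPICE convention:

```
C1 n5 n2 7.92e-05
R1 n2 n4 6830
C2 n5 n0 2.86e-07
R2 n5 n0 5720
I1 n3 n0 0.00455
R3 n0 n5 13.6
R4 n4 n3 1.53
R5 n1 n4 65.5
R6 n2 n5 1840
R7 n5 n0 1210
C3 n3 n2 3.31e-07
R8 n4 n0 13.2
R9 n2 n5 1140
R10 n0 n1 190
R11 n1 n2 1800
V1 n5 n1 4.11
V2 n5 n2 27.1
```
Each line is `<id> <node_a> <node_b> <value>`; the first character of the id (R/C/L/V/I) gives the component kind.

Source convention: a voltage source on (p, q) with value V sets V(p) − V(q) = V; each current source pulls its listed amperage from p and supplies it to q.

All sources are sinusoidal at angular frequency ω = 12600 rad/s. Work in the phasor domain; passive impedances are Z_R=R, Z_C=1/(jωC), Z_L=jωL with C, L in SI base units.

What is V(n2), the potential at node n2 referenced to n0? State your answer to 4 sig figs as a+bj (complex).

MNA unknowns: 5 node voltages V₁..V_5 plus 2 source currents (V1, V2)
C1: Y=0.000+0.9979j on G[5,2]
R1: Y=0.0001464+0.000j on G[2,4]
C2: Y=0.000+0.003604j on G[5,0]
R2: Y=0.0001748+0.000j on G[5,0]
I1: z[3]−=0.00455, z[0]+=0.00455
R3: Y=0.07353+0.000j on G[0,5]
R4: Y=0.6536+0.000j on G[4,3]
R5: Y=0.01527+0.000j on G[1,4]
R6: Y=0.0005435+0.000j on G[2,5]
R7: Y=0.0008264+0.000j on G[5,0]
C3: Y=0.000+0.004171j on G[3,2]
R8: Y=0.07576+0.000j on G[4,0]
R9: Y=0.0008772+0.000j on G[2,5]
R10: Y=0.005263+0.000j on G[0,1]
R11: Y=0.0005556+0.000j on G[1,2]
V1: row V5−V1=4.11, i_V1 at 5,1
V2: row V5−V2=27.1, i_V2 at 5,2
solve → V1=-3.172+0.9150j, V2=-26.16+0.9150j, V3=-0.7388-1.171j, V4=-0.7186-1.008j, V5=0.9376+0.9150j
aux → i_V1=-0.04139+0.03418j, i_V2=-0.06370-27.15j

-26.16+0.9150j V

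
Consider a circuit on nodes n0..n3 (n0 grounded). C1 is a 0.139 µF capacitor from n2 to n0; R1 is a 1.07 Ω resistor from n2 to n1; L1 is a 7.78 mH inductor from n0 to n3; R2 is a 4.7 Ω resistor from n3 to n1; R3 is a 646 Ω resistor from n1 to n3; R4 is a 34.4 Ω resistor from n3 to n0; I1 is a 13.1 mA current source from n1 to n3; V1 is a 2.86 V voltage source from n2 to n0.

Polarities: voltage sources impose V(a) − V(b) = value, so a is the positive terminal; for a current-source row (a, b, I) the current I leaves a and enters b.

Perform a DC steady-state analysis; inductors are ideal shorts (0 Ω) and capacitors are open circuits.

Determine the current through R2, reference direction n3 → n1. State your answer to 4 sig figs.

Element admittances at DC:
  Y(C1) = 0.000 S between n2,n0
  Y(R1) = 0.9346 S between n2,n1
  L1: short n0↔n3 (DC inductor)
  Y(R2) = 0.2128 S between n3,n1
  Y(R3) = 0.001548 S between n1,n3
  Y(R4) = 0.02907 S between n3,n0
  I1: injects 0.0131 A into n3 (from n1)
  V1: constraint V(n2)−V(n0) = 2.86
Assemble and solve the 5×5 MNA system:
  V(n1)=2.315  V(n2)=2.860  V(n3)=0.000
  i(L1)=-0.5093  i(V1)=-0.5093

-0.4926 A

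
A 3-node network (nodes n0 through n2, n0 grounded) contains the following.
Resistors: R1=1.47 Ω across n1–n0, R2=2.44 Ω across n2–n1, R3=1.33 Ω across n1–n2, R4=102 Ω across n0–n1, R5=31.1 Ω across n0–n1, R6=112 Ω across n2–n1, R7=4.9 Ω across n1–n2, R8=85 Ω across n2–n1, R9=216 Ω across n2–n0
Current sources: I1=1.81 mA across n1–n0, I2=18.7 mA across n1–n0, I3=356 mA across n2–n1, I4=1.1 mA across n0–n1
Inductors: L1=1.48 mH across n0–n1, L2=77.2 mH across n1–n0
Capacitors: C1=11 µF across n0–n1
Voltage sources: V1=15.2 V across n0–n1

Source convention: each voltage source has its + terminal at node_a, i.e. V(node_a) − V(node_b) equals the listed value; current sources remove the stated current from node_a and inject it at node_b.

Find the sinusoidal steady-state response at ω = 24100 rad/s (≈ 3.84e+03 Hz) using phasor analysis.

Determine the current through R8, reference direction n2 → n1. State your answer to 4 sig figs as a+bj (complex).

-0.002416+0.000j A

MNA unknowns: 2 node voltages V₁..V_2 plus 1 source current (V1)
R1: Y=0.6803+0.000j on G[1,0]
R2: Y=0.4098+0.000j on G[2,1]
I1: z[1]−=0.00181, z[0]+=0.00181
L1: Y=0.000-0.02804j on G[0,1]
R3: Y=0.7519+0.000j on G[1,2]
I2: z[1]−=0.0187, z[0]+=0.0187
R4: Y=0.009804+0.000j on G[0,1]
L2: Y=0.000-0.0005375j on G[1,0]
R5: Y=0.03215+0.000j on G[0,1]
C1: Y=0.000+0.2651j on G[0,1]
I3: z[2]−=0.356, z[1]+=0.356
R6: Y=0.008929+0.000j on G[2,1]
I4: z[0]−=0.0011, z[1]+=0.0011
R7: Y=0.2041+0.000j on G[1,2]
R8: Y=0.01176+0.000j on G[2,1]
R9: Y=0.004630+0.000j on G[2,0]
V1: row V0−V1=15.2, i_V1 at 0,1
solve → V1=-15.20+0.000j, V2=-15.41+0.000j
aux → i_V1=-11.03-3.595j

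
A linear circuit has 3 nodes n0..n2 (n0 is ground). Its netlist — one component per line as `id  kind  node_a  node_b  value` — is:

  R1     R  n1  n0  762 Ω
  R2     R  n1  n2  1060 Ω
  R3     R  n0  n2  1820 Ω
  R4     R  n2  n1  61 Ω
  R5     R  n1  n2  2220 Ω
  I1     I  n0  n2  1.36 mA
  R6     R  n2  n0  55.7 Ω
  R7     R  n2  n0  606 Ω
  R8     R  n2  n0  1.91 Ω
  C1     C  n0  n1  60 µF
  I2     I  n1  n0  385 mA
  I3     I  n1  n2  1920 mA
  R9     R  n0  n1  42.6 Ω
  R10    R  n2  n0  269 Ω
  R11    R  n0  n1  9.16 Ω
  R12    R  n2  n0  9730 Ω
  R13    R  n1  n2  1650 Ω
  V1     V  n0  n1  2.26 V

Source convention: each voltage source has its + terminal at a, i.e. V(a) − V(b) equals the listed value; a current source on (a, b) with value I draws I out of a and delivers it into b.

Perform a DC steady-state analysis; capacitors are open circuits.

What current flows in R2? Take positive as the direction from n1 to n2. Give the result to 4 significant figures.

-0.005266 A

Apply KCL at each of the 2 non-ground nodes and solve the resulting linear system.
Node n1: branches {R1, R2, R4, R5, C1, I2, I3, R9, R11, R13, V1} → V_1 = -2.260
Node n2: branches {R2, R3, R4, R5, I1, R6, R7, R8, I3, R10, R12, R13} → V_2 = 3.322
Source currents: i(V1)=1.900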